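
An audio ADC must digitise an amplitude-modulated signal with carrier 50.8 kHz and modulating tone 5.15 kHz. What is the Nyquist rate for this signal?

AM sidebands sit at fc ± fm = 45.65 kHz and 55.95 kHz.
Highest-frequency component: 55.95 kHz.
Nyquist rate = 2 × 55.95 kHz = 111.9 kHz.

111.9 kHz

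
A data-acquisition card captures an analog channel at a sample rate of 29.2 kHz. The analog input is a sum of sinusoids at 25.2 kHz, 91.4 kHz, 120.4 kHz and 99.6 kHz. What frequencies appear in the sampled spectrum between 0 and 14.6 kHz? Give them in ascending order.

fs/2 = 14.6 kHz.
25.2 kHz > fs/2 = 14.6 kHz, folds to fs − 25.2 kHz = 4 kHz.
91.4 kHz mod fs = 3.8 kHz.
3.8 kHz ≤ fs/2 = 14.6 kHz, appears at 3.8 kHz.
120.4 kHz mod fs = 3.6 kHz.
3.6 kHz ≤ fs/2 = 14.6 kHz, appears at 3.6 kHz.
99.6 kHz mod fs = 12 kHz.
12 kHz ≤ fs/2 = 14.6 kHz, appears at 12 kHz.
Distinct values: {3.6 kHz, 3.8 kHz, 4 kHz, 12 kHz}.

3.6 kHz, 3.8 kHz, 4 kHz, 12 kHz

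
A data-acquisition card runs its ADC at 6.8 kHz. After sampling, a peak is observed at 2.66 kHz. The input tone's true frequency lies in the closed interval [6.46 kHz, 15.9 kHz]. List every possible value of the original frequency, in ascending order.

9.46 kHz, 10.94 kHz

Frequencies that alias to 2.66 kHz are k·fs ± 2.66 kHz for integer k ≥ 0.
k=0: 2.66 kHz.
k=1: 4.14 kHz, 9.46 kHz.
k=2: 10.94 kHz, 16.26 kHz.
k=3: 17.74 kHz, 23.06 kHz.
Within [6.46 kHz, 15.9 kHz]: 9.46 kHz, 10.94 kHz.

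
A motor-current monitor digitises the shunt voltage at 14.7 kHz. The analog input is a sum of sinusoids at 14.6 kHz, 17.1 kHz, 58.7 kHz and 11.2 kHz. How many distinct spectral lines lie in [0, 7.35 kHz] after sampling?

fs/2 = 7.35 kHz.
14.6 kHz > fs/2 = 7.35 kHz, folds to fs − 14.6 kHz = 0.1 kHz.
17.1 kHz mod fs = 2.4 kHz.
2.4 kHz ≤ fs/2 = 7.35 kHz, appears at 2.4 kHz.
58.7 kHz mod fs = 14.6 kHz.
14.6 kHz > fs/2 = 7.35 kHz, folds to fs − 14.6 kHz = 0.1 kHz.
11.2 kHz > fs/2 = 7.35 kHz, folds to fs − 11.2 kHz = 3.5 kHz.
Distinct values: {0.1 kHz, 2.4 kHz, 3.5 kHz} → 3.

3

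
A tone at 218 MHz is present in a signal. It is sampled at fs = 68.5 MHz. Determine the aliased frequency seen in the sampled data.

218 MHz mod fs = 12.5 MHz.
12.5 MHz ≤ fs/2 = 34.25 MHz, appears at 12.5 MHz.

12.5 MHz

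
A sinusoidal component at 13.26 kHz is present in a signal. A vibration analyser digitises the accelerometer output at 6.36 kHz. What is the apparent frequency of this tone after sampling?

13.26 kHz mod fs = 0.54 kHz.
0.54 kHz ≤ fs/2 = 3.18 kHz, appears at 0.54 kHz.

0.54 kHz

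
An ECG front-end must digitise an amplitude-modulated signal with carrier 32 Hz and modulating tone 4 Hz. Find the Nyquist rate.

AM sidebands sit at fc ± fm = 28 Hz and 36 Hz.
Highest-frequency component: 36 Hz.
Nyquist rate = 2 × 36 Hz = 72 Hz.

72 Hz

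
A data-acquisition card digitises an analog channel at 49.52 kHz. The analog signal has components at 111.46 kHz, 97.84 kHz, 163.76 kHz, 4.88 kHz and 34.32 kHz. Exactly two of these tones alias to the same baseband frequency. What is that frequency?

fs/2 = 24.76 kHz.
111.46 kHz mod fs = 12.42 kHz.
12.42 kHz ≤ fs/2 = 24.76 kHz, appears at 12.42 kHz.
97.84 kHz mod fs = 48.32 kHz.
48.32 kHz > fs/2 = 24.76 kHz, folds to fs − 48.32 kHz = 1.2 kHz.
163.76 kHz mod fs = 15.2 kHz.
15.2 kHz ≤ fs/2 = 24.76 kHz, appears at 15.2 kHz.
4.88 kHz ≤ fs/2 = 24.76 kHz, passes unchanged.
34.32 kHz > fs/2 = 24.76 kHz, folds to fs − 34.32 kHz = 15.2 kHz.
34.32 kHz and 163.76 kHz both map to 15.2 kHz.

15.2 kHz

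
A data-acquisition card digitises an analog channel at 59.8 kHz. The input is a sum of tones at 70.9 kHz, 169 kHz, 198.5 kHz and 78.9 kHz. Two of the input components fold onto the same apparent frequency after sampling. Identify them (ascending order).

78.9 kHz, 198.5 kHz

fs/2 = 29.9 kHz.
70.9 kHz mod fs = 11.1 kHz.
11.1 kHz ≤ fs/2 = 29.9 kHz, appears at 11.1 kHz.
169 kHz mod fs = 49.4 kHz.
49.4 kHz > fs/2 = 29.9 kHz, folds to fs − 49.4 kHz = 10.4 kHz.
198.5 kHz mod fs = 19.1 kHz.
19.1 kHz ≤ fs/2 = 29.9 kHz, appears at 19.1 kHz.
78.9 kHz mod fs = 19.1 kHz.
19.1 kHz ≤ fs/2 = 29.9 kHz, appears at 19.1 kHz.
78.9 kHz and 198.5 kHz both map to 19.1 kHz.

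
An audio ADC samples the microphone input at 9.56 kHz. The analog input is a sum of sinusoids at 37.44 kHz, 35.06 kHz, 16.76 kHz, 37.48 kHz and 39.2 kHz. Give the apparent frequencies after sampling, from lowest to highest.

fs/2 = 4.78 kHz.
37.44 kHz mod fs = 8.76 kHz.
8.76 kHz > fs/2 = 4.78 kHz, folds to fs − 8.76 kHz = 0.8 kHz.
35.06 kHz mod fs = 6.38 kHz.
6.38 kHz > fs/2 = 4.78 kHz, folds to fs − 6.38 kHz = 3.18 kHz.
16.76 kHz mod fs = 7.2 kHz.
7.2 kHz > fs/2 = 4.78 kHz, folds to fs − 7.2 kHz = 2.36 kHz.
37.48 kHz mod fs = 8.8 kHz.
8.8 kHz > fs/2 = 4.78 kHz, folds to fs − 8.8 kHz = 0.76 kHz.
39.2 kHz mod fs = 0.96 kHz.
0.96 kHz ≤ fs/2 = 4.78 kHz, appears at 0.96 kHz.
Distinct values: {0.76 kHz, 0.8 kHz, 0.96 kHz, 2.36 kHz, 3.18 kHz}.

0.76 kHz, 0.8 kHz, 0.96 kHz, 2.36 kHz, 3.18 kHz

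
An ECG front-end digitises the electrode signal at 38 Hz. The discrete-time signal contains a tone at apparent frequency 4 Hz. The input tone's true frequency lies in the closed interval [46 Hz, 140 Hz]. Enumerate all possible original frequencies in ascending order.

72 Hz, 80 Hz, 110 Hz, 118 Hz

Frequencies that alias to 4 Hz are k·fs ± 4 Hz for integer k ≥ 0.
k=0: 4 Hz.
k=1: 34 Hz, 42 Hz.
k=2: 72 Hz, 80 Hz.
k=3: 110 Hz, 118 Hz.
k=4: 148 Hz, 156 Hz.
Within [46 Hz, 140 Hz]: 72 Hz, 80 Hz, 110 Hz, 118 Hz.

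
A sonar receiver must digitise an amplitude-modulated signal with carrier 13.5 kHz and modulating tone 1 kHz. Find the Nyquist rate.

29 kHz

AM sidebands sit at fc ± fm = 12.5 kHz and 14.5 kHz.
Highest-frequency component: 14.5 kHz.
Nyquist rate = 2 × 14.5 kHz = 29 kHz.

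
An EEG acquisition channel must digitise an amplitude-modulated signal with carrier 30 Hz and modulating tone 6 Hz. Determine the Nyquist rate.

AM sidebands sit at fc ± fm = 24 Hz and 36 Hz.
Highest-frequency component: 36 Hz.
Nyquist rate = 2 × 36 Hz = 72 Hz.

72 Hz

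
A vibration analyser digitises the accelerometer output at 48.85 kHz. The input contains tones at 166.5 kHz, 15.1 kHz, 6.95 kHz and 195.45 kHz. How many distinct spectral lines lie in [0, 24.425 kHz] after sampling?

4

fs/2 = 24.425 kHz.
166.5 kHz mod fs = 19.95 kHz.
19.95 kHz ≤ fs/2 = 24.425 kHz, appears at 19.95 kHz.
15.1 kHz ≤ fs/2 = 24.425 kHz, passes unchanged.
6.95 kHz ≤ fs/2 = 24.425 kHz, passes unchanged.
195.45 kHz mod fs = 0.05 kHz.
0.05 kHz ≤ fs/2 = 24.425 kHz, appears at 0.05 kHz.
Distinct values: {0.05 kHz, 6.95 kHz, 15.1 kHz, 19.95 kHz} → 4.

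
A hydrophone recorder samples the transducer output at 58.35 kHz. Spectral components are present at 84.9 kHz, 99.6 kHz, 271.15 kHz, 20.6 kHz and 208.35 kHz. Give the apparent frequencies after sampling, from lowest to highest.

17.1 kHz, 20.6 kHz, 25.05 kHz, 26.55 kHz

fs/2 = 29.175 kHz.
84.9 kHz mod fs = 26.55 kHz.
26.55 kHz ≤ fs/2 = 29.175 kHz, appears at 26.55 kHz.
99.6 kHz mod fs = 41.25 kHz.
41.25 kHz > fs/2 = 29.175 kHz, folds to fs − 41.25 kHz = 17.1 kHz.
271.15 kHz mod fs = 37.75 kHz.
37.75 kHz > fs/2 = 29.175 kHz, folds to fs − 37.75 kHz = 20.6 kHz.
20.6 kHz ≤ fs/2 = 29.175 kHz, passes unchanged.
208.35 kHz mod fs = 33.3 kHz.
33.3 kHz > fs/2 = 29.175 kHz, folds to fs − 33.3 kHz = 25.05 kHz.
Distinct values: {17.1 kHz, 20.6 kHz, 25.05 kHz, 26.55 kHz}.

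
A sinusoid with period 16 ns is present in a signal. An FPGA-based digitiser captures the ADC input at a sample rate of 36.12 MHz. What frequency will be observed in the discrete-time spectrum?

9.74 MHz

T = 16 ns → f = 1/T = 62.5 MHz.
62.5 MHz mod fs = 26.38 MHz.
26.38 MHz > fs/2 = 18.06 MHz, folds to fs − 26.38 MHz = 9.74 MHz.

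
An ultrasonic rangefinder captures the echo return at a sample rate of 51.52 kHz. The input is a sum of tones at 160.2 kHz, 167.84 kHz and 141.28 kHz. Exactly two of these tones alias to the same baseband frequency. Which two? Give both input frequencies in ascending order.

fs/2 = 25.76 kHz.
160.2 kHz mod fs = 5.64 kHz.
5.64 kHz ≤ fs/2 = 25.76 kHz, appears at 5.64 kHz.
167.84 kHz mod fs = 13.28 kHz.
13.28 kHz ≤ fs/2 = 25.76 kHz, appears at 13.28 kHz.
141.28 kHz mod fs = 38.24 kHz.
38.24 kHz > fs/2 = 25.76 kHz, folds to fs − 38.24 kHz = 13.28 kHz.
141.28 kHz and 167.84 kHz both map to 13.28 kHz.

141.28 kHz, 167.84 kHz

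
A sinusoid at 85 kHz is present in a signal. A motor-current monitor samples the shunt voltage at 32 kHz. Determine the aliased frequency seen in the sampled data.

11 kHz

85 kHz mod fs = 21 kHz.
21 kHz > fs/2 = 16 kHz, folds to fs − 21 kHz = 11 kHz.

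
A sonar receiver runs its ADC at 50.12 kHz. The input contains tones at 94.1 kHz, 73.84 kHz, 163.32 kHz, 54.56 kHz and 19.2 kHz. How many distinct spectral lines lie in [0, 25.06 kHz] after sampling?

fs/2 = 25.06 kHz.
94.1 kHz mod fs = 43.98 kHz.
43.98 kHz > fs/2 = 25.06 kHz, folds to fs − 43.98 kHz = 6.14 kHz.
73.84 kHz mod fs = 23.72 kHz.
23.72 kHz ≤ fs/2 = 25.06 kHz, appears at 23.72 kHz.
163.32 kHz mod fs = 12.96 kHz.
12.96 kHz ≤ fs/2 = 25.06 kHz, appears at 12.96 kHz.
54.56 kHz mod fs = 4.44 kHz.
4.44 kHz ≤ fs/2 = 25.06 kHz, appears at 4.44 kHz.
19.2 kHz ≤ fs/2 = 25.06 kHz, passes unchanged.
Distinct values: {4.44 kHz, 6.14 kHz, 12.96 kHz, 19.2 kHz, 23.72 kHz} → 5.

5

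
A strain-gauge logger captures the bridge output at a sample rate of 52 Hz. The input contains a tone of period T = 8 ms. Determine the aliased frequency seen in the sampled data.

T = 8 ms → f = 1/T = 125 Hz.
125 Hz mod fs = 21 Hz.
21 Hz ≤ fs/2 = 26 Hz, appears at 21 Hz.

21 Hz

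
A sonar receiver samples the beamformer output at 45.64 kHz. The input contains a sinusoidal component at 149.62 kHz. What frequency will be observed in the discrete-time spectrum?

149.62 kHz mod fs = 12.7 kHz.
12.7 kHz ≤ fs/2 = 22.82 kHz, appears at 12.7 kHz.

12.7 kHz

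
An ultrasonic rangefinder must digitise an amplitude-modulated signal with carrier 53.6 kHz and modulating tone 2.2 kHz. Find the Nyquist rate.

111.6 kHz

AM sidebands sit at fc ± fm = 51.4 kHz and 55.8 kHz.
Highest-frequency component: 55.8 kHz.
Nyquist rate = 2 × 55.8 kHz = 111.6 kHz.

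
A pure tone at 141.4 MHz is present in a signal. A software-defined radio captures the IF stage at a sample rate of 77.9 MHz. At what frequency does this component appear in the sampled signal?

14.4 MHz

141.4 MHz mod fs = 63.5 MHz.
63.5 MHz > fs/2 = 38.95 MHz, folds to fs − 63.5 MHz = 14.4 MHz.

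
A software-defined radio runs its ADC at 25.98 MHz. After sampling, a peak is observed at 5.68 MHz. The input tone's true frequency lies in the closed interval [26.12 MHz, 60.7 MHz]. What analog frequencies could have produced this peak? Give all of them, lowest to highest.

Frequencies that alias to 5.68 MHz are k·fs ± 5.68 MHz for integer k ≥ 0.
k=0: 5.68 MHz.
k=1: 20.3 MHz, 31.66 MHz.
k=2: 46.28 MHz, 57.64 MHz.
k=3: 72.26 MHz, 83.62 MHz.
Within [26.12 MHz, 60.7 MHz]: 31.66 MHz, 46.28 MHz, 57.64 MHz.

31.66 MHz, 46.28 MHz, 57.64 MHz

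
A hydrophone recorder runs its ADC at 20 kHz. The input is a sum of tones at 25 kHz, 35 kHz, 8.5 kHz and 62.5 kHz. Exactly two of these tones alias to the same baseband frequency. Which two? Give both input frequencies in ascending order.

25 kHz, 35 kHz

fs/2 = 10 kHz.
25 kHz mod fs = 5 kHz.
5 kHz ≤ fs/2 = 10 kHz, appears at 5 kHz.
35 kHz mod fs = 15 kHz.
15 kHz > fs/2 = 10 kHz, folds to fs − 15 kHz = 5 kHz.
8.5 kHz ≤ fs/2 = 10 kHz, passes unchanged.
62.5 kHz mod fs = 2.5 kHz.
2.5 kHz ≤ fs/2 = 10 kHz, appears at 2.5 kHz.
25 kHz and 35 kHz both map to 5 kHz.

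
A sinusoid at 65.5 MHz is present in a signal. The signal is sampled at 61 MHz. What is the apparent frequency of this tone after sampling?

65.5 MHz mod fs = 4.5 MHz.
4.5 MHz ≤ fs/2 = 30.5 MHz, appears at 4.5 MHz.

4.5 MHz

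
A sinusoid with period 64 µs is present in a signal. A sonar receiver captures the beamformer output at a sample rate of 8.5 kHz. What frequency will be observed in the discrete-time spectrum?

T = 64 µs → f = 1/T = 15.625 kHz.
15.625 kHz mod fs = 7.125 kHz.
7.125 kHz > fs/2 = 4.25 kHz, folds to fs − 7.125 kHz = 1.375 kHz.

1.375 kHz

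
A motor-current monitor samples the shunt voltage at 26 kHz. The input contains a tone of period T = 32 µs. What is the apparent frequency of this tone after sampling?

T = 32 µs → f = 1/T = 31.25 kHz.
31.25 kHz mod fs = 5.25 kHz.
5.25 kHz ≤ fs/2 = 13 kHz, appears at 5.25 kHz.

5.25 kHz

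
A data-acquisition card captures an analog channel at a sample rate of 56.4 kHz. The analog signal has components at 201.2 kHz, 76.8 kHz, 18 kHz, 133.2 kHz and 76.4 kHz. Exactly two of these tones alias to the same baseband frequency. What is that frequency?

fs/2 = 28.2 kHz.
201.2 kHz mod fs = 32 kHz.
32 kHz > fs/2 = 28.2 kHz, folds to fs − 32 kHz = 24.4 kHz.
76.8 kHz mod fs = 20.4 kHz.
20.4 kHz ≤ fs/2 = 28.2 kHz, appears at 20.4 kHz.
18 kHz ≤ fs/2 = 28.2 kHz, passes unchanged.
133.2 kHz mod fs = 20.4 kHz.
20.4 kHz ≤ fs/2 = 28.2 kHz, appears at 20.4 kHz.
76.4 kHz mod fs = 20 kHz.
20 kHz ≤ fs/2 = 28.2 kHz, appears at 20 kHz.
76.8 kHz and 133.2 kHz both map to 20.4 kHz.

20.4 kHz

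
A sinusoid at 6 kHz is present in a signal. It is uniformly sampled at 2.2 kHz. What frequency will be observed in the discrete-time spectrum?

0.6 kHz

6 kHz mod fs = 1.6 kHz.
1.6 kHz > fs/2 = 1.1 kHz, folds to fs − 1.6 kHz = 0.6 kHz.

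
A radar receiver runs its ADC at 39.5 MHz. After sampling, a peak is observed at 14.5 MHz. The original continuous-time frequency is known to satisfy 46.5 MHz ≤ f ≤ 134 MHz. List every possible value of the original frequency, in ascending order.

54 MHz, 64.5 MHz, 93.5 MHz, 104 MHz, 133 MHz

Frequencies that alias to 14.5 MHz are k·fs ± 14.5 MHz for integer k ≥ 0.
k=0: 14.5 MHz.
k=1: 25 MHz, 54 MHz.
k=2: 64.5 MHz, 93.5 MHz.
k=3: 104 MHz, 133 MHz.
k=4: 143.5 MHz, 172.5 MHz.
Within [46.5 MHz, 134 MHz]: 54 MHz, 64.5 MHz, 93.5 MHz, 104 MHz, 133 MHz.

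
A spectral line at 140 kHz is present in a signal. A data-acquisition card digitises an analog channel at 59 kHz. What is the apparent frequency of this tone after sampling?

22 kHz

140 kHz mod fs = 22 kHz.
22 kHz ≤ fs/2 = 29.5 kHz, appears at 22 kHz.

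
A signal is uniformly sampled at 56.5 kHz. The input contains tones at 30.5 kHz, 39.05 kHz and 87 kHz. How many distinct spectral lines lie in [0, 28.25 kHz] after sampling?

2

fs/2 = 28.25 kHz.
30.5 kHz > fs/2 = 28.25 kHz, folds to fs − 30.5 kHz = 26 kHz.
39.05 kHz > fs/2 = 28.25 kHz, folds to fs − 39.05 kHz = 17.45 kHz.
87 kHz mod fs = 30.5 kHz.
30.5 kHz > fs/2 = 28.25 kHz, folds to fs − 30.5 kHz = 26 kHz.
Distinct values: {17.45 kHz, 26 kHz} → 2.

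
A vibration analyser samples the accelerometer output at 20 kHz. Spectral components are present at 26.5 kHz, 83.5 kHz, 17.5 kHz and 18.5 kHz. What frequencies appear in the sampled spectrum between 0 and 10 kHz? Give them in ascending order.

fs/2 = 10 kHz.
26.5 kHz mod fs = 6.5 kHz.
6.5 kHz ≤ fs/2 = 10 kHz, appears at 6.5 kHz.
83.5 kHz mod fs = 3.5 kHz.
3.5 kHz ≤ fs/2 = 10 kHz, appears at 3.5 kHz.
17.5 kHz > fs/2 = 10 kHz, folds to fs − 17.5 kHz = 2.5 kHz.
18.5 kHz > fs/2 = 10 kHz, folds to fs − 18.5 kHz = 1.5 kHz.
Distinct values: {1.5 kHz, 2.5 kHz, 3.5 kHz, 6.5 kHz}.

1.5 kHz, 2.5 kHz, 3.5 kHz, 6.5 kHz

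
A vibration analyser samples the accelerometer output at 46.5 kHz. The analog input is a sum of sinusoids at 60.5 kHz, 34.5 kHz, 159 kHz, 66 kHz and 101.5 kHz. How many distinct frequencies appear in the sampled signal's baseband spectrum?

fs/2 = 23.25 kHz.
60.5 kHz mod fs = 14 kHz.
14 kHz ≤ fs/2 = 23.25 kHz, appears at 14 kHz.
34.5 kHz > fs/2 = 23.25 kHz, folds to fs − 34.5 kHz = 12 kHz.
159 kHz mod fs = 19.5 kHz.
19.5 kHz ≤ fs/2 = 23.25 kHz, appears at 19.5 kHz.
66 kHz mod fs = 19.5 kHz.
19.5 kHz ≤ fs/2 = 23.25 kHz, appears at 19.5 kHz.
101.5 kHz mod fs = 8.5 kHz.
8.5 kHz ≤ fs/2 = 23.25 kHz, appears at 8.5 kHz.
Distinct values: {8.5 kHz, 12 kHz, 14 kHz, 19.5 kHz} → 4.

4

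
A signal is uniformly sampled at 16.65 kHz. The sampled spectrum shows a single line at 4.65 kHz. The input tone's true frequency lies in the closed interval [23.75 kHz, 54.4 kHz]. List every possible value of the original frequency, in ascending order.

28.65 kHz, 37.95 kHz, 45.3 kHz

Frequencies that alias to 4.65 kHz are k·fs ± 4.65 kHz for integer k ≥ 0.
k=0: 4.65 kHz.
k=1: 12 kHz, 21.3 kHz.
k=2: 28.65 kHz, 37.95 kHz.
k=3: 45.3 kHz, 54.6 kHz.
k=4: 61.95 kHz, 71.25 kHz.
Within [23.75 kHz, 54.4 kHz]: 28.65 kHz, 37.95 kHz, 45.3 kHz.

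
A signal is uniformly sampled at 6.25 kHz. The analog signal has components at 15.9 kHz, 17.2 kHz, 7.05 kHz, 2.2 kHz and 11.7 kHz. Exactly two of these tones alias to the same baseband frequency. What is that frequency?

fs/2 = 3.125 kHz.
15.9 kHz mod fs = 3.4 kHz.
3.4 kHz > fs/2 = 3.125 kHz, folds to fs − 3.4 kHz = 2.85 kHz.
17.2 kHz mod fs = 4.7 kHz.
4.7 kHz > fs/2 = 3.125 kHz, folds to fs − 4.7 kHz = 1.55 kHz.
7.05 kHz mod fs = 0.8 kHz.
0.8 kHz ≤ fs/2 = 3.125 kHz, appears at 0.8 kHz.
2.2 kHz ≤ fs/2 = 3.125 kHz, passes unchanged.
11.7 kHz mod fs = 5.45 kHz.
5.45 kHz > fs/2 = 3.125 kHz, folds to fs − 5.45 kHz = 0.8 kHz.
7.05 kHz and 11.7 kHz both map to 0.8 kHz.

0.8 kHz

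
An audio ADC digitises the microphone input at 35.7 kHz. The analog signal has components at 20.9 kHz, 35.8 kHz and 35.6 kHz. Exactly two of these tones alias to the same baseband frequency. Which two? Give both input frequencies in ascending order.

fs/2 = 17.85 kHz.
20.9 kHz > fs/2 = 17.85 kHz, folds to fs − 20.9 kHz = 14.8 kHz.
35.8 kHz mod fs = 0.1 kHz.
0.1 kHz ≤ fs/2 = 17.85 kHz, appears at 0.1 kHz.
35.6 kHz > fs/2 = 17.85 kHz, folds to fs − 35.6 kHz = 0.1 kHz.
35.6 kHz and 35.8 kHz both map to 0.1 kHz.

35.6 kHz, 35.8 kHz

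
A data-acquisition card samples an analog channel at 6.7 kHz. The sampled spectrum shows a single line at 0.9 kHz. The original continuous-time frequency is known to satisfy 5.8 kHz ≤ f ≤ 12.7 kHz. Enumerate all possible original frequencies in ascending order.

5.8 kHz, 7.6 kHz, 12.5 kHz

Frequencies that alias to 0.9 kHz are k·fs ± 0.9 kHz for integer k ≥ 0.
k=0: 0.9 kHz.
k=1: 5.8 kHz, 7.6 kHz.
k=2: 12.5 kHz, 14.3 kHz.
k=3: 19.2 kHz, 21 kHz.
Within [5.8 kHz, 12.7 kHz]: 5.8 kHz, 7.6 kHz, 12.5 kHz.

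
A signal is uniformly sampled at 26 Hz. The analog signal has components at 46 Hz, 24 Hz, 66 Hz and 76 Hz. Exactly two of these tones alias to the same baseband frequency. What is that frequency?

fs/2 = 13 Hz.
46 Hz mod fs = 20 Hz.
20 Hz > fs/2 = 13 Hz, folds to fs − 20 Hz = 6 Hz.
24 Hz > fs/2 = 13 Hz, folds to fs − 24 Hz = 2 Hz.
66 Hz mod fs = 14 Hz.
14 Hz > fs/2 = 13 Hz, folds to fs − 14 Hz = 12 Hz.
76 Hz mod fs = 24 Hz.
24 Hz > fs/2 = 13 Hz, folds to fs − 24 Hz = 2 Hz.
24 Hz and 76 Hz both map to 2 Hz.

2 Hz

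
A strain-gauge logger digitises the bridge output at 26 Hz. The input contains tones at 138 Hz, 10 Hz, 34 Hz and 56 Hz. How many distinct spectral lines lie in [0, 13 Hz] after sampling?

3

fs/2 = 13 Hz.
138 Hz mod fs = 8 Hz.
8 Hz ≤ fs/2 = 13 Hz, appears at 8 Hz.
10 Hz ≤ fs/2 = 13 Hz, passes unchanged.
34 Hz mod fs = 8 Hz.
8 Hz ≤ fs/2 = 13 Hz, appears at 8 Hz.
56 Hz mod fs = 4 Hz.
4 Hz ≤ fs/2 = 13 Hz, appears at 4 Hz.
Distinct values: {4 Hz, 8 Hz, 10 Hz} → 3.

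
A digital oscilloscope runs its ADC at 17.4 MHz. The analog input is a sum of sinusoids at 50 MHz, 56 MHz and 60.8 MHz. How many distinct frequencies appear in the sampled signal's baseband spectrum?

fs/2 = 8.7 MHz.
50 MHz mod fs = 15.2 MHz.
15.2 MHz > fs/2 = 8.7 MHz, folds to fs − 15.2 MHz = 2.2 MHz.
56 MHz mod fs = 3.8 MHz.
3.8 MHz ≤ fs/2 = 8.7 MHz, appears at 3.8 MHz.
60.8 MHz mod fs = 8.6 MHz.
8.6 MHz ≤ fs/2 = 8.7 MHz, appears at 8.6 MHz.
Distinct values: {2.2 MHz, 3.8 MHz, 8.6 MHz} → 3.

3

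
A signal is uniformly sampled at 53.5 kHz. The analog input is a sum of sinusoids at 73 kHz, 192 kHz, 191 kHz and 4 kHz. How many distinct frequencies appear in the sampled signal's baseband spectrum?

4

fs/2 = 26.75 kHz.
73 kHz mod fs = 19.5 kHz.
19.5 kHz ≤ fs/2 = 26.75 kHz, appears at 19.5 kHz.
192 kHz mod fs = 31.5 kHz.
31.5 kHz > fs/2 = 26.75 kHz, folds to fs − 31.5 kHz = 22 kHz.
191 kHz mod fs = 30.5 kHz.
30.5 kHz > fs/2 = 26.75 kHz, folds to fs − 30.5 kHz = 23 kHz.
4 kHz ≤ fs/2 = 26.75 kHz, passes unchanged.
Distinct values: {4 kHz, 19.5 kHz, 22 kHz, 23 kHz} → 4.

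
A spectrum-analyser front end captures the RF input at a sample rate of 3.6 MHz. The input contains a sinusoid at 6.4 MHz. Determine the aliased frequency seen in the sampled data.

0.8 MHz

6.4 MHz mod fs = 2.8 MHz.
2.8 MHz > fs/2 = 1.8 MHz, folds to fs − 2.8 MHz = 0.8 MHz.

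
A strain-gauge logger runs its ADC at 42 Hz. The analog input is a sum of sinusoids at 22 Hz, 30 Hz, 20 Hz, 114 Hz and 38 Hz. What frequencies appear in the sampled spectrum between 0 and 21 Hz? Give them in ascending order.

4 Hz, 12 Hz, 20 Hz

fs/2 = 21 Hz.
22 Hz > fs/2 = 21 Hz, folds to fs − 22 Hz = 20 Hz.
30 Hz > fs/2 = 21 Hz, folds to fs − 30 Hz = 12 Hz.
20 Hz ≤ fs/2 = 21 Hz, passes unchanged.
114 Hz mod fs = 30 Hz.
30 Hz > fs/2 = 21 Hz, folds to fs − 30 Hz = 12 Hz.
38 Hz > fs/2 = 21 Hz, folds to fs − 38 Hz = 4 Hz.
Distinct values: {4 Hz, 12 Hz, 20 Hz}.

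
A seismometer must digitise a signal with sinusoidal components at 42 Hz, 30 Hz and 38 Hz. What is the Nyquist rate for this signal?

84 Hz

Highest-frequency component: 42 Hz.
Nyquist rate = 2 × 42 Hz = 84 Hz.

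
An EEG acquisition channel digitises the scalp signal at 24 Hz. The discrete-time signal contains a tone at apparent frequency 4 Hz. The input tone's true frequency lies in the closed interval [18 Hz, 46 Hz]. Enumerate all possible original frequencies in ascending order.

20 Hz, 28 Hz, 44 Hz

Frequencies that alias to 4 Hz are k·fs ± 4 Hz for integer k ≥ 0.
k=0: 4 Hz.
k=1: 20 Hz, 28 Hz.
k=2: 44 Hz, 52 Hz.
k=3: 68 Hz, 76 Hz.
Within [18 Hz, 46 Hz]: 20 Hz, 28 Hz, 44 Hz.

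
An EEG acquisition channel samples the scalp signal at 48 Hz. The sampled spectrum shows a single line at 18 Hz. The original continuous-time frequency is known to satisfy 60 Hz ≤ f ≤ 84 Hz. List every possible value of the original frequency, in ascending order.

66 Hz, 78 Hz

Frequencies that alias to 18 Hz are k·fs ± 18 Hz for integer k ≥ 0.
k=0: 18 Hz.
k=1: 30 Hz, 66 Hz.
k=2: 78 Hz, 114 Hz.
k=3: 126 Hz, 162 Hz.
Within [60 Hz, 84 Hz]: 66 Hz, 78 Hz.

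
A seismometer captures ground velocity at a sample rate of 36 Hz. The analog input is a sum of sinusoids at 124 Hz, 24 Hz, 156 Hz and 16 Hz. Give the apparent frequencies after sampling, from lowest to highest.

12 Hz, 16 Hz

fs/2 = 18 Hz.
124 Hz mod fs = 16 Hz.
16 Hz ≤ fs/2 = 18 Hz, appears at 16 Hz.
24 Hz > fs/2 = 18 Hz, folds to fs − 24 Hz = 12 Hz.
156 Hz mod fs = 12 Hz.
12 Hz ≤ fs/2 = 18 Hz, appears at 12 Hz.
16 Hz ≤ fs/2 = 18 Hz, passes unchanged.
Distinct values: {12 Hz, 16 Hz}.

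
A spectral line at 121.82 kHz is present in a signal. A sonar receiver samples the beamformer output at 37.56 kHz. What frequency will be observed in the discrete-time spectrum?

121.82 kHz mod fs = 9.14 kHz.
9.14 kHz ≤ fs/2 = 18.78 kHz, appears at 9.14 kHz.

9.14 kHz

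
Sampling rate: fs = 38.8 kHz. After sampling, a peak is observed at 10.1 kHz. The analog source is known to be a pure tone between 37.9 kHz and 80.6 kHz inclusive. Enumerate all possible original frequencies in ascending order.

48.9 kHz, 67.5 kHz

Frequencies that alias to 10.1 kHz are k·fs ± 10.1 kHz for integer k ≥ 0.
k=0: 10.1 kHz.
k=1: 28.7 kHz, 48.9 kHz.
k=2: 67.5 kHz, 87.7 kHz.
k=3: 106.3 kHz, 126.5 kHz.
Within [37.9 kHz, 80.6 kHz]: 48.9 kHz, 67.5 kHz.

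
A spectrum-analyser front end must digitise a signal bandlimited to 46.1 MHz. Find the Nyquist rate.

Nyquist rate = 2 × 46.1 MHz = 92.2 MHz.

92.2 MHz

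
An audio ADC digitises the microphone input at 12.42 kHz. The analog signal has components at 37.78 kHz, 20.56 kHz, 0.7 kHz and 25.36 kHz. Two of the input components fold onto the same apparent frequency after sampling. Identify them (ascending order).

fs/2 = 6.21 kHz.
37.78 kHz mod fs = 0.52 kHz.
0.52 kHz ≤ fs/2 = 6.21 kHz, appears at 0.52 kHz.
20.56 kHz mod fs = 8.14 kHz.
8.14 kHz > fs/2 = 6.21 kHz, folds to fs − 8.14 kHz = 4.28 kHz.
0.7 kHz ≤ fs/2 = 6.21 kHz, passes unchanged.
25.36 kHz mod fs = 0.52 kHz.
0.52 kHz ≤ fs/2 = 6.21 kHz, appears at 0.52 kHz.
25.36 kHz and 37.78 kHz both map to 0.52 kHz.

25.36 kHz, 37.78 kHz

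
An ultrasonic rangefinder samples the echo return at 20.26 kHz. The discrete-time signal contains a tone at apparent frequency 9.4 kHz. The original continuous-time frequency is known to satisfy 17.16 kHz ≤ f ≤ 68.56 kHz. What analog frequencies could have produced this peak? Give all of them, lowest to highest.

29.66 kHz, 31.12 kHz, 49.92 kHz, 51.38 kHz

Frequencies that alias to 9.4 kHz are k·fs ± 9.4 kHz for integer k ≥ 0.
k=0: 9.4 kHz.
k=1: 10.86 kHz, 29.66 kHz.
k=2: 31.12 kHz, 49.92 kHz.
k=3: 51.38 kHz, 70.18 kHz.
k=4: 71.64 kHz, 90.44 kHz.
Within [17.16 kHz, 68.56 kHz]: 29.66 kHz, 31.12 kHz, 49.92 kHz, 51.38 kHz.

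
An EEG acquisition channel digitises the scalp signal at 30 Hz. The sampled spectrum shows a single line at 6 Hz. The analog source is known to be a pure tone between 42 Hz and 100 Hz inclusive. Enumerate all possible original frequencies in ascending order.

54 Hz, 66 Hz, 84 Hz, 96 Hz

Frequencies that alias to 6 Hz are k·fs ± 6 Hz for integer k ≥ 0.
k=0: 6 Hz.
k=1: 24 Hz, 36 Hz.
k=2: 54 Hz, 66 Hz.
k=3: 84 Hz, 96 Hz.
k=4: 114 Hz, 126 Hz.
Within [42 Hz, 100 Hz]: 54 Hz, 66 Hz, 84 Hz, 96 Hz.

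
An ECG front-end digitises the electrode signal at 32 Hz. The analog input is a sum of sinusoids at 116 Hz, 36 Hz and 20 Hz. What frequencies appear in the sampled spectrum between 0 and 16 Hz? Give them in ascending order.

4 Hz, 12 Hz

fs/2 = 16 Hz.
116 Hz mod fs = 20 Hz.
20 Hz > fs/2 = 16 Hz, folds to fs − 20 Hz = 12 Hz.
36 Hz mod fs = 4 Hz.
4 Hz ≤ fs/2 = 16 Hz, appears at 4 Hz.
20 Hz > fs/2 = 16 Hz, folds to fs − 20 Hz = 12 Hz.
Distinct values: {4 Hz, 12 Hz}.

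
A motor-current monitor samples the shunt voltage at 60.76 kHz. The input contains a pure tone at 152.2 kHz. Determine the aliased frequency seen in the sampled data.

30.08 kHz

152.2 kHz mod fs = 30.68 kHz.
30.68 kHz > fs/2 = 30.38 kHz, folds to fs − 30.68 kHz = 30.08 kHz.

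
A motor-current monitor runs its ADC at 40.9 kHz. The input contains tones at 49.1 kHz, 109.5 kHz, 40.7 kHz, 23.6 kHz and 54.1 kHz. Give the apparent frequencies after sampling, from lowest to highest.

fs/2 = 20.45 kHz.
49.1 kHz mod fs = 8.2 kHz.
8.2 kHz ≤ fs/2 = 20.45 kHz, appears at 8.2 kHz.
109.5 kHz mod fs = 27.7 kHz.
27.7 kHz > fs/2 = 20.45 kHz, folds to fs − 27.7 kHz = 13.2 kHz.
40.7 kHz > fs/2 = 20.45 kHz, folds to fs − 40.7 kHz = 0.2 kHz.
23.6 kHz > fs/2 = 20.45 kHz, folds to fs − 23.6 kHz = 17.3 kHz.
54.1 kHz mod fs = 13.2 kHz.
13.2 kHz ≤ fs/2 = 20.45 kHz, appears at 13.2 kHz.
Distinct values: {0.2 kHz, 8.2 kHz, 13.2 kHz, 17.3 kHz}.

0.2 kHz, 8.2 kHz, 13.2 kHz, 17.3 kHz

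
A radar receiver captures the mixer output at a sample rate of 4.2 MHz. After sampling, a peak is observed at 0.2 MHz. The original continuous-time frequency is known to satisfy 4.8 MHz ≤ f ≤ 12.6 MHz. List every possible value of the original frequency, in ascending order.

Frequencies that alias to 0.2 MHz are k·fs ± 0.2 MHz for integer k ≥ 0.
k=0: 0.2 MHz.
k=1: 4 MHz, 4.4 MHz.
k=2: 8.2 MHz, 8.6 MHz.
k=3: 12.4 MHz, 12.8 MHz.
k=4: 16.6 MHz, 17 MHz.
Within [4.8 MHz, 12.6 MHz]: 8.2 MHz, 8.6 MHz, 12.4 MHz.

8.2 MHz, 8.6 MHz, 12.4 MHz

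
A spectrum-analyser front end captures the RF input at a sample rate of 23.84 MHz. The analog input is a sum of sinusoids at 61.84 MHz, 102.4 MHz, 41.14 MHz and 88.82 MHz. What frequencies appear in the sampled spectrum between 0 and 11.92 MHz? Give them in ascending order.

6.54 MHz, 7.04 MHz, 9.68 MHz

fs/2 = 11.92 MHz.
61.84 MHz mod fs = 14.16 MHz.
14.16 MHz > fs/2 = 11.92 MHz, folds to fs − 14.16 MHz = 9.68 MHz.
102.4 MHz mod fs = 7.04 MHz.
7.04 MHz ≤ fs/2 = 11.92 MHz, appears at 7.04 MHz.
41.14 MHz mod fs = 17.3 MHz.
17.3 MHz > fs/2 = 11.92 MHz, folds to fs − 17.3 MHz = 6.54 MHz.
88.82 MHz mod fs = 17.3 MHz.
17.3 MHz > fs/2 = 11.92 MHz, folds to fs − 17.3 MHz = 6.54 MHz.
Distinct values: {6.54 MHz, 7.04 MHz, 9.68 MHz}.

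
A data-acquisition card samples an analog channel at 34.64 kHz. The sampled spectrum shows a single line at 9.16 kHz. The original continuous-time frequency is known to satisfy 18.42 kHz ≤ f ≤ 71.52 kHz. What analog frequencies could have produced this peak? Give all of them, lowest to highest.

25.48 kHz, 43.8 kHz, 60.12 kHz

Frequencies that alias to 9.16 kHz are k·fs ± 9.16 kHz for integer k ≥ 0.
k=0: 9.16 kHz.
k=1: 25.48 kHz, 43.8 kHz.
k=2: 60.12 kHz, 78.44 kHz.
k=3: 94.76 kHz, 113.08 kHz.
Within [18.42 kHz, 71.52 kHz]: 25.48 kHz, 43.8 kHz, 60.12 kHz.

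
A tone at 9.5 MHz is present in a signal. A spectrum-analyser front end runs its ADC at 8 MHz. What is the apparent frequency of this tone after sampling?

9.5 MHz mod fs = 1.5 MHz.
1.5 MHz ≤ fs/2 = 4 MHz, appears at 1.5 MHz.

1.5 MHz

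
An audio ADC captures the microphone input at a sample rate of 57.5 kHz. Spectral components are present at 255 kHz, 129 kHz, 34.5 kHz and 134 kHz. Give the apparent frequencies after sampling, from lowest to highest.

14 kHz, 19 kHz, 23 kHz, 25 kHz

fs/2 = 28.75 kHz.
255 kHz mod fs = 25 kHz.
25 kHz ≤ fs/2 = 28.75 kHz, appears at 25 kHz.
129 kHz mod fs = 14 kHz.
14 kHz ≤ fs/2 = 28.75 kHz, appears at 14 kHz.
34.5 kHz > fs/2 = 28.75 kHz, folds to fs − 34.5 kHz = 23 kHz.
134 kHz mod fs = 19 kHz.
19 kHz ≤ fs/2 = 28.75 kHz, appears at 19 kHz.
Distinct values: {14 kHz, 19 kHz, 23 kHz, 25 kHz}.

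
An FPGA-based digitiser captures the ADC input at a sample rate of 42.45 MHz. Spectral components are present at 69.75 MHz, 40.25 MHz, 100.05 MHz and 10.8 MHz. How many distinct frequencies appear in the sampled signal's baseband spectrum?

3

fs/2 = 21.225 MHz.
69.75 MHz mod fs = 27.3 MHz.
27.3 MHz > fs/2 = 21.225 MHz, folds to fs − 27.3 MHz = 15.15 MHz.
40.25 MHz > fs/2 = 21.225 MHz, folds to fs − 40.25 MHz = 2.2 MHz.
100.05 MHz mod fs = 15.15 MHz.
15.15 MHz ≤ fs/2 = 21.225 MHz, appears at 15.15 MHz.
10.8 MHz ≤ fs/2 = 21.225 MHz, passes unchanged.
Distinct values: {2.2 MHz, 10.8 MHz, 15.15 MHz} → 3.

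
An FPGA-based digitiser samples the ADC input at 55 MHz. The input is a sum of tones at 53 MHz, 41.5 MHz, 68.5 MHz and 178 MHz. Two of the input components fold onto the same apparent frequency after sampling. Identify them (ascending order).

41.5 MHz, 68.5 MHz

fs/2 = 27.5 MHz.
53 MHz > fs/2 = 27.5 MHz, folds to fs − 53 MHz = 2 MHz.
41.5 MHz > fs/2 = 27.5 MHz, folds to fs − 41.5 MHz = 13.5 MHz.
68.5 MHz mod fs = 13.5 MHz.
13.5 MHz ≤ fs/2 = 27.5 MHz, appears at 13.5 MHz.
178 MHz mod fs = 13 MHz.
13 MHz ≤ fs/2 = 27.5 MHz, appears at 13 MHz.
41.5 MHz and 68.5 MHz both map to 13.5 MHz.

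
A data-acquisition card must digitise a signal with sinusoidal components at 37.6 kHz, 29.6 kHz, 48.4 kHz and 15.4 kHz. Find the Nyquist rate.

Highest-frequency component: 48.4 kHz.
Nyquist rate = 2 × 48.4 kHz = 96.8 kHz.

96.8 kHz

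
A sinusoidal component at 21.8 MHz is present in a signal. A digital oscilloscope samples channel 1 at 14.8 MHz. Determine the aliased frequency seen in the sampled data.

21.8 MHz mod fs = 7 MHz.
7 MHz ≤ fs/2 = 7.4 MHz, appears at 7 MHz.

7 MHz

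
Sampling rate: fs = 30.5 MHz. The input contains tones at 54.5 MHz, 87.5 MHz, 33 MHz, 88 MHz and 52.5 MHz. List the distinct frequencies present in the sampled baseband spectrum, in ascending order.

2.5 MHz, 3.5 MHz, 4 MHz, 6.5 MHz, 8.5 MHz

fs/2 = 15.25 MHz.
54.5 MHz mod fs = 24 MHz.
24 MHz > fs/2 = 15.25 MHz, folds to fs − 24 MHz = 6.5 MHz.
87.5 MHz mod fs = 26.5 MHz.
26.5 MHz > fs/2 = 15.25 MHz, folds to fs − 26.5 MHz = 4 MHz.
33 MHz mod fs = 2.5 MHz.
2.5 MHz ≤ fs/2 = 15.25 MHz, appears at 2.5 MHz.
88 MHz mod fs = 27 MHz.
27 MHz > fs/2 = 15.25 MHz, folds to fs − 27 MHz = 3.5 MHz.
52.5 MHz mod fs = 22 MHz.
22 MHz > fs/2 = 15.25 MHz, folds to fs − 22 MHz = 8.5 MHz.
Distinct values: {2.5 MHz, 3.5 MHz, 4 MHz, 6.5 MHz, 8.5 MHz}.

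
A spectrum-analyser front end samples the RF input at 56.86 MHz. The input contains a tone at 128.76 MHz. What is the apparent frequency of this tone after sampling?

15.04 MHz

128.76 MHz mod fs = 15.04 MHz.
15.04 MHz ≤ fs/2 = 28.43 MHz, appears at 15.04 MHz.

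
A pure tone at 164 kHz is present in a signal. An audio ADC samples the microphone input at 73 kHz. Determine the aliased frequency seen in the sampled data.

164 kHz mod fs = 18 kHz.
18 kHz ≤ fs/2 = 36.5 kHz, appears at 18 kHz.

18 kHz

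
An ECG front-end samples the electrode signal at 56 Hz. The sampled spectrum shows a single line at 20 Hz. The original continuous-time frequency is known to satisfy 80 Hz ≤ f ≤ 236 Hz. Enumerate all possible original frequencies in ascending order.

Frequencies that alias to 20 Hz are k·fs ± 20 Hz for integer k ≥ 0.
k=0: 20 Hz.
k=1: 36 Hz, 76 Hz.
k=2: 92 Hz, 132 Hz.
k=3: 148 Hz, 188 Hz.
k=4: 204 Hz, 244 Hz.
k=5: 260 Hz, 300 Hz.
Within [80 Hz, 236 Hz]: 92 Hz, 132 Hz, 148 Hz, 188 Hz, 204 Hz.

92 Hz, 132 Hz, 148 Hz, 188 Hz, 204 Hz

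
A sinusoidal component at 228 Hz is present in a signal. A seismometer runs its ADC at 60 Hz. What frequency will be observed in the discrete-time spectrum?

12 Hz

228 Hz mod fs = 48 Hz.
48 Hz > fs/2 = 30 Hz, folds to fs − 48 Hz = 12 Hz.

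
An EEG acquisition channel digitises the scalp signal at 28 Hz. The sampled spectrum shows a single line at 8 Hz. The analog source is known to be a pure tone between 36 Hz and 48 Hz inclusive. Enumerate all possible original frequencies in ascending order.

36 Hz, 48 Hz

Frequencies that alias to 8 Hz are k·fs ± 8 Hz for integer k ≥ 0.
k=0: 8 Hz.
k=1: 20 Hz, 36 Hz.
k=2: 48 Hz, 64 Hz.
k=3: 76 Hz, 92 Hz.
Within [36 Hz, 48 Hz]: 36 Hz, 48 Hz.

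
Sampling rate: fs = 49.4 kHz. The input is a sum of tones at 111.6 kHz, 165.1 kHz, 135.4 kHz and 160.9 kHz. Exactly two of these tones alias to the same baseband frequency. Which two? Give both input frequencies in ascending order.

111.6 kHz, 135.4 kHz

fs/2 = 24.7 kHz.
111.6 kHz mod fs = 12.8 kHz.
12.8 kHz ≤ fs/2 = 24.7 kHz, appears at 12.8 kHz.
165.1 kHz mod fs = 16.9 kHz.
16.9 kHz ≤ fs/2 = 24.7 kHz, appears at 16.9 kHz.
135.4 kHz mod fs = 36.6 kHz.
36.6 kHz > fs/2 = 24.7 kHz, folds to fs − 36.6 kHz = 12.8 kHz.
160.9 kHz mod fs = 12.7 kHz.
12.7 kHz ≤ fs/2 = 24.7 kHz, appears at 12.7 kHz.
111.6 kHz and 135.4 kHz both map to 12.8 kHz.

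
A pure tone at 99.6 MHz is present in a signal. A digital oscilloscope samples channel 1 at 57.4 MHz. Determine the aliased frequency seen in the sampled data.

99.6 MHz mod fs = 42.2 MHz.
42.2 MHz > fs/2 = 28.7 MHz, folds to fs − 42.2 MHz = 15.2 MHz.

15.2 MHz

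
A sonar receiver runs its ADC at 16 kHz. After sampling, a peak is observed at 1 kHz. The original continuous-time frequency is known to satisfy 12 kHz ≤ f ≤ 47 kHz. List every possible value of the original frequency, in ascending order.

Frequencies that alias to 1 kHz are k·fs ± 1 kHz for integer k ≥ 0.
k=0: 1 kHz.
k=1: 15 kHz, 17 kHz.
k=2: 31 kHz, 33 kHz.
k=3: 47 kHz, 49 kHz.
k=4: 63 kHz, 65 kHz.
Within [12 kHz, 47 kHz]: 15 kHz, 17 kHz, 31 kHz, 33 kHz, 47 kHz.

15 kHz, 17 kHz, 31 kHz, 33 kHz, 47 kHz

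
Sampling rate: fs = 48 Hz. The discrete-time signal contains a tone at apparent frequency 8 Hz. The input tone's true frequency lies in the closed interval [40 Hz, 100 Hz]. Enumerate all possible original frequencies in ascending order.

40 Hz, 56 Hz, 88 Hz

Frequencies that alias to 8 Hz are k·fs ± 8 Hz for integer k ≥ 0.
k=0: 8 Hz.
k=1: 40 Hz, 56 Hz.
k=2: 88 Hz, 104 Hz.
k=3: 136 Hz, 152 Hz.
Within [40 Hz, 100 Hz]: 40 Hz, 56 Hz, 88 Hz.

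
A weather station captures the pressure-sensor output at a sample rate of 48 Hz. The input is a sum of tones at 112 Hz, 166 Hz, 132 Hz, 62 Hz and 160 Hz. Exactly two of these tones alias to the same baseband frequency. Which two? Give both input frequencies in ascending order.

fs/2 = 24 Hz.
112 Hz mod fs = 16 Hz.
16 Hz ≤ fs/2 = 24 Hz, appears at 16 Hz.
166 Hz mod fs = 22 Hz.
22 Hz ≤ fs/2 = 24 Hz, appears at 22 Hz.
132 Hz mod fs = 36 Hz.
36 Hz > fs/2 = 24 Hz, folds to fs − 36 Hz = 12 Hz.
62 Hz mod fs = 14 Hz.
14 Hz ≤ fs/2 = 24 Hz, appears at 14 Hz.
160 Hz mod fs = 16 Hz.
16 Hz ≤ fs/2 = 24 Hz, appears at 16 Hz.
112 Hz and 160 Hz both map to 16 Hz.

112 Hz, 160 Hz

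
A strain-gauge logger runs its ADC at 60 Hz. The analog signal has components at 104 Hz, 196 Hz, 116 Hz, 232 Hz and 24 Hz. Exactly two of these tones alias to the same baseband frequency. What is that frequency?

fs/2 = 30 Hz.
104 Hz mod fs = 44 Hz.
44 Hz > fs/2 = 30 Hz, folds to fs − 44 Hz = 16 Hz.
196 Hz mod fs = 16 Hz.
16 Hz ≤ fs/2 = 30 Hz, appears at 16 Hz.
116 Hz mod fs = 56 Hz.
56 Hz > fs/2 = 30 Hz, folds to fs − 56 Hz = 4 Hz.
232 Hz mod fs = 52 Hz.
52 Hz > fs/2 = 30 Hz, folds to fs − 52 Hz = 8 Hz.
24 Hz ≤ fs/2 = 30 Hz, passes unchanged.
104 Hz and 196 Hz both map to 16 Hz.

16 Hz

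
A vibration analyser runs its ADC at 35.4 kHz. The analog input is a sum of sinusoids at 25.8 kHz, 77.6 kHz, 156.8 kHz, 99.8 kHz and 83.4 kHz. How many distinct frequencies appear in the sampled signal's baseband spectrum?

5

fs/2 = 17.7 kHz.
25.8 kHz > fs/2 = 17.7 kHz, folds to fs − 25.8 kHz = 9.6 kHz.
77.6 kHz mod fs = 6.8 kHz.
6.8 kHz ≤ fs/2 = 17.7 kHz, appears at 6.8 kHz.
156.8 kHz mod fs = 15.2 kHz.
15.2 kHz ≤ fs/2 = 17.7 kHz, appears at 15.2 kHz.
99.8 kHz mod fs = 29 kHz.
29 kHz > fs/2 = 17.7 kHz, folds to fs − 29 kHz = 6.4 kHz.
83.4 kHz mod fs = 12.6 kHz.
12.6 kHz ≤ fs/2 = 17.7 kHz, appears at 12.6 kHz.
Distinct values: {6.4 kHz, 6.8 kHz, 9.6 kHz, 12.6 kHz, 15.2 kHz} → 5.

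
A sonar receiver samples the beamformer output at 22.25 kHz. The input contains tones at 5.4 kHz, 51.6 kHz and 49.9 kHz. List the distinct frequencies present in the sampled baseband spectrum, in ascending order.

5.4 kHz, 7.1 kHz

fs/2 = 11.125 kHz.
5.4 kHz ≤ fs/2 = 11.125 kHz, passes unchanged.
51.6 kHz mod fs = 7.1 kHz.
7.1 kHz ≤ fs/2 = 11.125 kHz, appears at 7.1 kHz.
49.9 kHz mod fs = 5.4 kHz.
5.4 kHz ≤ fs/2 = 11.125 kHz, appears at 5.4 kHz.
Distinct values: {5.4 kHz, 7.1 kHz}.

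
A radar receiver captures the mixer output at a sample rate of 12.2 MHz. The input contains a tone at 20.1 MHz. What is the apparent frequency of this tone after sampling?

4.3 MHz

20.1 MHz mod fs = 7.9 MHz.
7.9 MHz > fs/2 = 6.1 MHz, folds to fs − 7.9 MHz = 4.3 MHz.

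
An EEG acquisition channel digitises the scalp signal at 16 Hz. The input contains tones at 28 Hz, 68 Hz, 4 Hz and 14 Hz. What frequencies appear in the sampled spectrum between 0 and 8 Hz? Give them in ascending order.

2 Hz, 4 Hz

fs/2 = 8 Hz.
28 Hz mod fs = 12 Hz.
12 Hz > fs/2 = 8 Hz, folds to fs − 12 Hz = 4 Hz.
68 Hz mod fs = 4 Hz.
4 Hz ≤ fs/2 = 8 Hz, appears at 4 Hz.
4 Hz ≤ fs/2 = 8 Hz, passes unchanged.
14 Hz > fs/2 = 8 Hz, folds to fs − 14 Hz = 2 Hz.
Distinct values: {2 Hz, 4 Hz}.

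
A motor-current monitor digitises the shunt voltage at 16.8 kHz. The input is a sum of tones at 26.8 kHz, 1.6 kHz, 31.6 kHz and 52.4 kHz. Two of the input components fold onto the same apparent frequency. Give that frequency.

fs/2 = 8.4 kHz.
26.8 kHz mod fs = 10 kHz.
10 kHz > fs/2 = 8.4 kHz, folds to fs − 10 kHz = 6.8 kHz.
1.6 kHz ≤ fs/2 = 8.4 kHz, passes unchanged.
31.6 kHz mod fs = 14.8 kHz.
14.8 kHz > fs/2 = 8.4 kHz, folds to fs − 14.8 kHz = 2 kHz.
52.4 kHz mod fs = 2 kHz.
2 kHz ≤ fs/2 = 8.4 kHz, appears at 2 kHz.
31.6 kHz and 52.4 kHz both map to 2 kHz.

2 kHz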